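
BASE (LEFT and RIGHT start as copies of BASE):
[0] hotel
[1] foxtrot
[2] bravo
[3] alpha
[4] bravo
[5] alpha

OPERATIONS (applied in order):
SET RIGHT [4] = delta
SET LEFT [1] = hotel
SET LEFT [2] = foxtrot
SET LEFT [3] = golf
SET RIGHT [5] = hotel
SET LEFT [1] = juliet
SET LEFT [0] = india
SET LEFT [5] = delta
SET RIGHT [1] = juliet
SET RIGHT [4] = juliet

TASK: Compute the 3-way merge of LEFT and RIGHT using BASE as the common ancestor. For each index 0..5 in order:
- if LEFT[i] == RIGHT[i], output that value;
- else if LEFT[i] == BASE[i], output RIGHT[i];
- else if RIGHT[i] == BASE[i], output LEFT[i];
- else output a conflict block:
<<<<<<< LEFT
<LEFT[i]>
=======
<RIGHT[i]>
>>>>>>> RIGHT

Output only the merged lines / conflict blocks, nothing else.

Answer: india
juliet
foxtrot
golf
juliet
<<<<<<< LEFT
delta
=======
hotel
>>>>>>> RIGHT

Derivation:
Final LEFT:  [india, juliet, foxtrot, golf, bravo, delta]
Final RIGHT: [hotel, juliet, bravo, alpha, juliet, hotel]
i=0: L=india, R=hotel=BASE -> take LEFT -> india
i=1: L=juliet R=juliet -> agree -> juliet
i=2: L=foxtrot, R=bravo=BASE -> take LEFT -> foxtrot
i=3: L=golf, R=alpha=BASE -> take LEFT -> golf
i=4: L=bravo=BASE, R=juliet -> take RIGHT -> juliet
i=5: BASE=alpha L=delta R=hotel all differ -> CONFLICT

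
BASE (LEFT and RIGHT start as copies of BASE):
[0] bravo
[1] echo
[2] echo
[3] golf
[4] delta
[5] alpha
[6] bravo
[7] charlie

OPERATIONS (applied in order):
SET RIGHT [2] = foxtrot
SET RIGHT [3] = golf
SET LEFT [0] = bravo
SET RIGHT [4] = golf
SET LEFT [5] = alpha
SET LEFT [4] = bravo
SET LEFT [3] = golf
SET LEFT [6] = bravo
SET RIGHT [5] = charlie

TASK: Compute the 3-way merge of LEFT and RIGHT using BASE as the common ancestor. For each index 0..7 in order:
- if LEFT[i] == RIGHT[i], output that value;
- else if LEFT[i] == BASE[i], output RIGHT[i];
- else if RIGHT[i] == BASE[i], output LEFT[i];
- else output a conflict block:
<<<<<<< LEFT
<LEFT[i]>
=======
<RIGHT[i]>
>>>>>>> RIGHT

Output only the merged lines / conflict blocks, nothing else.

Final LEFT:  [bravo, echo, echo, golf, bravo, alpha, bravo, charlie]
Final RIGHT: [bravo, echo, foxtrot, golf, golf, charlie, bravo, charlie]
i=0: L=bravo R=bravo -> agree -> bravo
i=1: L=echo R=echo -> agree -> echo
i=2: L=echo=BASE, R=foxtrot -> take RIGHT -> foxtrot
i=3: L=golf R=golf -> agree -> golf
i=4: BASE=delta L=bravo R=golf all differ -> CONFLICT
i=5: L=alpha=BASE, R=charlie -> take RIGHT -> charlie
i=6: L=bravo R=bravo -> agree -> bravo
i=7: L=charlie R=charlie -> agree -> charlie

Answer: bravo
echo
foxtrot
golf
<<<<<<< LEFT
bravo
=======
golf
>>>>>>> RIGHT
charlie
bravo
charlie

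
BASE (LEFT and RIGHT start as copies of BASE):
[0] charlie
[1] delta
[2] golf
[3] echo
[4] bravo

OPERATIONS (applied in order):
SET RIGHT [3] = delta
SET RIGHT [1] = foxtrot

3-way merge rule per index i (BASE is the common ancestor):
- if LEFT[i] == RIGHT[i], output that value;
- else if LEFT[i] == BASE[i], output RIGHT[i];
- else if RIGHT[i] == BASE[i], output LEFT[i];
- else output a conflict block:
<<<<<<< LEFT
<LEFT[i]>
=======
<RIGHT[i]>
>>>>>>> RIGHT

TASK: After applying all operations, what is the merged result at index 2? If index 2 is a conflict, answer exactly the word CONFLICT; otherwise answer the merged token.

Answer: golf

Derivation:
Final LEFT:  [charlie, delta, golf, echo, bravo]
Final RIGHT: [charlie, foxtrot, golf, delta, bravo]
i=0: L=charlie R=charlie -> agree -> charlie
i=1: L=delta=BASE, R=foxtrot -> take RIGHT -> foxtrot
i=2: L=golf R=golf -> agree -> golf
i=3: L=echo=BASE, R=delta -> take RIGHT -> delta
i=4: L=bravo R=bravo -> agree -> bravo
Index 2 -> golf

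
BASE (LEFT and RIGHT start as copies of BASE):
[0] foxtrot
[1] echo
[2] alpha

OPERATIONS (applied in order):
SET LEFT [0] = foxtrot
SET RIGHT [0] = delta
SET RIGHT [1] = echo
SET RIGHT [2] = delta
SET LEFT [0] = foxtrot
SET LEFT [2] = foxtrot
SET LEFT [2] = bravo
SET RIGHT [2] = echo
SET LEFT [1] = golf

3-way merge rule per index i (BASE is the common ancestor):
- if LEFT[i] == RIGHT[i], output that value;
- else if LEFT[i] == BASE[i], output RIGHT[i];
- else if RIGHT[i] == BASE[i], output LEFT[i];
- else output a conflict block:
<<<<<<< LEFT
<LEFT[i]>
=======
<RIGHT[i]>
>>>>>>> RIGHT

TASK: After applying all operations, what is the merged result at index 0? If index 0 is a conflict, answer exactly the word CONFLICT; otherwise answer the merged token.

Answer: delta

Derivation:
Final LEFT:  [foxtrot, golf, bravo]
Final RIGHT: [delta, echo, echo]
i=0: L=foxtrot=BASE, R=delta -> take RIGHT -> delta
i=1: L=golf, R=echo=BASE -> take LEFT -> golf
i=2: BASE=alpha L=bravo R=echo all differ -> CONFLICT
Index 0 -> delta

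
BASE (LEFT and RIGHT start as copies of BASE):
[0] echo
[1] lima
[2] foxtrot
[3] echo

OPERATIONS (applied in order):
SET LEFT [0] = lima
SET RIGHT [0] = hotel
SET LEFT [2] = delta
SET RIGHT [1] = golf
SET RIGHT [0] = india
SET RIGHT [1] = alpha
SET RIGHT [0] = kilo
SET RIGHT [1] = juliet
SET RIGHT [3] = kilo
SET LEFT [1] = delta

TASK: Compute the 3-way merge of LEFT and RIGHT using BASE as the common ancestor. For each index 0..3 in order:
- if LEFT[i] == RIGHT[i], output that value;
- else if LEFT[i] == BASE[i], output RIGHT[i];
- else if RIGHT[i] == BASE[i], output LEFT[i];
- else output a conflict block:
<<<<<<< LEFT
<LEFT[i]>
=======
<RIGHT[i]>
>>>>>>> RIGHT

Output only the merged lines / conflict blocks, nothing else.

Answer: <<<<<<< LEFT
lima
=======
kilo
>>>>>>> RIGHT
<<<<<<< LEFT
delta
=======
juliet
>>>>>>> RIGHT
delta
kilo

Derivation:
Final LEFT:  [lima, delta, delta, echo]
Final RIGHT: [kilo, juliet, foxtrot, kilo]
i=0: BASE=echo L=lima R=kilo all differ -> CONFLICT
i=1: BASE=lima L=delta R=juliet all differ -> CONFLICT
i=2: L=delta, R=foxtrot=BASE -> take LEFT -> delta
i=3: L=echo=BASE, R=kilo -> take RIGHT -> kilo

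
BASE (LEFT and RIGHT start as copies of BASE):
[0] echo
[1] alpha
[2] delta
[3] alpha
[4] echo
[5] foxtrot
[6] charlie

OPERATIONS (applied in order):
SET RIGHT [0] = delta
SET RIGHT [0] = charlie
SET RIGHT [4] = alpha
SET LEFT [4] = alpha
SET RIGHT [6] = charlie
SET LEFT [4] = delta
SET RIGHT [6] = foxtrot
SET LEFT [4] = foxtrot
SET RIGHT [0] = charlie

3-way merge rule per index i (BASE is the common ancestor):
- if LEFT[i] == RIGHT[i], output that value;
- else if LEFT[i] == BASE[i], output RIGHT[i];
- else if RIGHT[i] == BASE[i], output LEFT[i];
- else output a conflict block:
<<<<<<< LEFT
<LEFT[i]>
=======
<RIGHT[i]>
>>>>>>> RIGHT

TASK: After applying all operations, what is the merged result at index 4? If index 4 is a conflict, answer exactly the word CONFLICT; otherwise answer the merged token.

Final LEFT:  [echo, alpha, delta, alpha, foxtrot, foxtrot, charlie]
Final RIGHT: [charlie, alpha, delta, alpha, alpha, foxtrot, foxtrot]
i=0: L=echo=BASE, R=charlie -> take RIGHT -> charlie
i=1: L=alpha R=alpha -> agree -> alpha
i=2: L=delta R=delta -> agree -> delta
i=3: L=alpha R=alpha -> agree -> alpha
i=4: BASE=echo L=foxtrot R=alpha all differ -> CONFLICT
i=5: L=foxtrot R=foxtrot -> agree -> foxtrot
i=6: L=charlie=BASE, R=foxtrot -> take RIGHT -> foxtrot
Index 4 -> CONFLICT

Answer: CONFLICT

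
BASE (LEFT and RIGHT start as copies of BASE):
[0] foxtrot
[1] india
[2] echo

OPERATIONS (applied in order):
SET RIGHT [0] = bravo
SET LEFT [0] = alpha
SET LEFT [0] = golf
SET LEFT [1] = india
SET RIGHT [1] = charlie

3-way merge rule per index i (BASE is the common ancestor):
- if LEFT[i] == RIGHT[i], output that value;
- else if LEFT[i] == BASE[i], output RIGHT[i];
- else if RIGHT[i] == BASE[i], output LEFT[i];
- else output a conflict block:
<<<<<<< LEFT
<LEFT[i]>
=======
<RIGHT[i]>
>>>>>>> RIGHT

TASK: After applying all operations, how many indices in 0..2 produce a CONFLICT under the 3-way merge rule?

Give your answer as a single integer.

Final LEFT:  [golf, india, echo]
Final RIGHT: [bravo, charlie, echo]
i=0: BASE=foxtrot L=golf R=bravo all differ -> CONFLICT
i=1: L=india=BASE, R=charlie -> take RIGHT -> charlie
i=2: L=echo R=echo -> agree -> echo
Conflict count: 1

Answer: 1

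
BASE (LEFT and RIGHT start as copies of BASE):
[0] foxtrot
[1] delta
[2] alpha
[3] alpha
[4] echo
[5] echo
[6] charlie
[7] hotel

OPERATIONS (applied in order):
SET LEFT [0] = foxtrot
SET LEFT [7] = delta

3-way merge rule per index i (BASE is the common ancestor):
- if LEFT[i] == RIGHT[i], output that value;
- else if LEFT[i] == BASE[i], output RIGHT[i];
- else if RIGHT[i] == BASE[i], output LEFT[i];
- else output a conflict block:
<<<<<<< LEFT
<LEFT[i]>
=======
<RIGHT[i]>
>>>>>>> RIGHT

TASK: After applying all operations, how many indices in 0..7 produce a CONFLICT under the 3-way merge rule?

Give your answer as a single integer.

Answer: 0

Derivation:
Final LEFT:  [foxtrot, delta, alpha, alpha, echo, echo, charlie, delta]
Final RIGHT: [foxtrot, delta, alpha, alpha, echo, echo, charlie, hotel]
i=0: L=foxtrot R=foxtrot -> agree -> foxtrot
i=1: L=delta R=delta -> agree -> delta
i=2: L=alpha R=alpha -> agree -> alpha
i=3: L=alpha R=alpha -> agree -> alpha
i=4: L=echo R=echo -> agree -> echo
i=5: L=echo R=echo -> agree -> echo
i=6: L=charlie R=charlie -> agree -> charlie
i=7: L=delta, R=hotel=BASE -> take LEFT -> delta
Conflict count: 0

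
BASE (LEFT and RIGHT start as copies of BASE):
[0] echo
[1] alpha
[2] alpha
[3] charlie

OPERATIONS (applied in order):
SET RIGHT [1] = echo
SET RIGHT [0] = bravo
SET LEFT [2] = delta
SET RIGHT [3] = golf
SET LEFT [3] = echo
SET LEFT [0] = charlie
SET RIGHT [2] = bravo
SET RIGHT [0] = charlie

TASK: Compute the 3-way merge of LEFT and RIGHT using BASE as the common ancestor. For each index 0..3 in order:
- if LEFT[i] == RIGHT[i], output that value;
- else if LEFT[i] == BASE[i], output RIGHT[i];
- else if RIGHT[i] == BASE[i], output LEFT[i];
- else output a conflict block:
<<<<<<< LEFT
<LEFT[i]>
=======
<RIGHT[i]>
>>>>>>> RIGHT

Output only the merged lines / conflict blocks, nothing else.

Final LEFT:  [charlie, alpha, delta, echo]
Final RIGHT: [charlie, echo, bravo, golf]
i=0: L=charlie R=charlie -> agree -> charlie
i=1: L=alpha=BASE, R=echo -> take RIGHT -> echo
i=2: BASE=alpha L=delta R=bravo all differ -> CONFLICT
i=3: BASE=charlie L=echo R=golf all differ -> CONFLICT

Answer: charlie
echo
<<<<<<< LEFT
delta
=======
bravo
>>>>>>> RIGHT
<<<<<<< LEFT
echo
=======
golf
>>>>>>> RIGHT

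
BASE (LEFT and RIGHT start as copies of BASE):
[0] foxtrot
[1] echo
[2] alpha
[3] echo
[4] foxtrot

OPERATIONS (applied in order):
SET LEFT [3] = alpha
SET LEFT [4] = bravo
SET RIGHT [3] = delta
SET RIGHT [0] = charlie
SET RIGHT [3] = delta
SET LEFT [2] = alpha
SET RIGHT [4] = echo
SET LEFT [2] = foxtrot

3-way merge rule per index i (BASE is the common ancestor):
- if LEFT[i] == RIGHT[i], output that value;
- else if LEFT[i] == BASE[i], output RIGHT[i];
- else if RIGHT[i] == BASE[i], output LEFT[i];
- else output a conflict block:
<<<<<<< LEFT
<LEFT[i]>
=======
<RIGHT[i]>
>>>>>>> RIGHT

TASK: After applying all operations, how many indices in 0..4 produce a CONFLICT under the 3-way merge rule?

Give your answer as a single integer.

Final LEFT:  [foxtrot, echo, foxtrot, alpha, bravo]
Final RIGHT: [charlie, echo, alpha, delta, echo]
i=0: L=foxtrot=BASE, R=charlie -> take RIGHT -> charlie
i=1: L=echo R=echo -> agree -> echo
i=2: L=foxtrot, R=alpha=BASE -> take LEFT -> foxtrot
i=3: BASE=echo L=alpha R=delta all differ -> CONFLICT
i=4: BASE=foxtrot L=bravo R=echo all differ -> CONFLICT
Conflict count: 2

Answer: 2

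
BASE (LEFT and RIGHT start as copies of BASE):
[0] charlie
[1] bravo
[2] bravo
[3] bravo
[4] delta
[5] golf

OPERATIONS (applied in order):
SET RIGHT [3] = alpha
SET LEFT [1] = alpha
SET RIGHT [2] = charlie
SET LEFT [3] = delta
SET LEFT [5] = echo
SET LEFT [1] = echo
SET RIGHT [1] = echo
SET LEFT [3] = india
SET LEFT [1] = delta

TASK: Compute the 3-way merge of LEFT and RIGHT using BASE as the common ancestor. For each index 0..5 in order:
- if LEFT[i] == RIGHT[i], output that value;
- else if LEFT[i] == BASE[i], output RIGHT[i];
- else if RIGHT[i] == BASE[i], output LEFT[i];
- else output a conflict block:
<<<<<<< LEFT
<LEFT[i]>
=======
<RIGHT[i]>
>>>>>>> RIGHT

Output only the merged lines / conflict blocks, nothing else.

Final LEFT:  [charlie, delta, bravo, india, delta, echo]
Final RIGHT: [charlie, echo, charlie, alpha, delta, golf]
i=0: L=charlie R=charlie -> agree -> charlie
i=1: BASE=bravo L=delta R=echo all differ -> CONFLICT
i=2: L=bravo=BASE, R=charlie -> take RIGHT -> charlie
i=3: BASE=bravo L=india R=alpha all differ -> CONFLICT
i=4: L=delta R=delta -> agree -> delta
i=5: L=echo, R=golf=BASE -> take LEFT -> echo

Answer: charlie
<<<<<<< LEFT
delta
=======
echo
>>>>>>> RIGHT
charlie
<<<<<<< LEFT
india
=======
alpha
>>>>>>> RIGHT
delta
echo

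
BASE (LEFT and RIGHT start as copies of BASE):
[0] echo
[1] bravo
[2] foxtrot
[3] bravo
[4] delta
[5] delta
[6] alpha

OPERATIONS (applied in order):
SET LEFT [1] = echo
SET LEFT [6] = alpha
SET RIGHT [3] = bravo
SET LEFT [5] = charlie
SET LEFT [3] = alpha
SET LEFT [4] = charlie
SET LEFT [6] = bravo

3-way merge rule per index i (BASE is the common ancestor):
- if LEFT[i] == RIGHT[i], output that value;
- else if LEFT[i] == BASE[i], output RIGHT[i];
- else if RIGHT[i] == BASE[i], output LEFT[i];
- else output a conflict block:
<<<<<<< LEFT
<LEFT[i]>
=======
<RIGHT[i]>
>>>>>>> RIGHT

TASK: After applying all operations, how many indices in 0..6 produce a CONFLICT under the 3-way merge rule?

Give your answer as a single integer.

Final LEFT:  [echo, echo, foxtrot, alpha, charlie, charlie, bravo]
Final RIGHT: [echo, bravo, foxtrot, bravo, delta, delta, alpha]
i=0: L=echo R=echo -> agree -> echo
i=1: L=echo, R=bravo=BASE -> take LEFT -> echo
i=2: L=foxtrot R=foxtrot -> agree -> foxtrot
i=3: L=alpha, R=bravo=BASE -> take LEFT -> alpha
i=4: L=charlie, R=delta=BASE -> take LEFT -> charlie
i=5: L=charlie, R=delta=BASE -> take LEFT -> charlie
i=6: L=bravo, R=alpha=BASE -> take LEFT -> bravo
Conflict count: 0

Answer: 0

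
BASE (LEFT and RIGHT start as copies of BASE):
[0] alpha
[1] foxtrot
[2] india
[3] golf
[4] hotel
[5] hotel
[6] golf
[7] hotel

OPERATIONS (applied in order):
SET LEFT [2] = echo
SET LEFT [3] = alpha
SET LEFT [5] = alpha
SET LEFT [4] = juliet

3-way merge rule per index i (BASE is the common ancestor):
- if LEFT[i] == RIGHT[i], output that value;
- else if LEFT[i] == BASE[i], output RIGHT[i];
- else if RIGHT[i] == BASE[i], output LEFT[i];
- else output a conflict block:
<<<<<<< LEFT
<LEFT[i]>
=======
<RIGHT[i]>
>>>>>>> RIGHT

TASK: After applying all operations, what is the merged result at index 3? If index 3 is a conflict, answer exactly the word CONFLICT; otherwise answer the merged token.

Final LEFT:  [alpha, foxtrot, echo, alpha, juliet, alpha, golf, hotel]
Final RIGHT: [alpha, foxtrot, india, golf, hotel, hotel, golf, hotel]
i=0: L=alpha R=alpha -> agree -> alpha
i=1: L=foxtrot R=foxtrot -> agree -> foxtrot
i=2: L=echo, R=india=BASE -> take LEFT -> echo
i=3: L=alpha, R=golf=BASE -> take LEFT -> alpha
i=4: L=juliet, R=hotel=BASE -> take LEFT -> juliet
i=5: L=alpha, R=hotel=BASE -> take LEFT -> alpha
i=6: L=golf R=golf -> agree -> golf
i=7: L=hotel R=hotel -> agree -> hotel
Index 3 -> alpha

Answer: alpha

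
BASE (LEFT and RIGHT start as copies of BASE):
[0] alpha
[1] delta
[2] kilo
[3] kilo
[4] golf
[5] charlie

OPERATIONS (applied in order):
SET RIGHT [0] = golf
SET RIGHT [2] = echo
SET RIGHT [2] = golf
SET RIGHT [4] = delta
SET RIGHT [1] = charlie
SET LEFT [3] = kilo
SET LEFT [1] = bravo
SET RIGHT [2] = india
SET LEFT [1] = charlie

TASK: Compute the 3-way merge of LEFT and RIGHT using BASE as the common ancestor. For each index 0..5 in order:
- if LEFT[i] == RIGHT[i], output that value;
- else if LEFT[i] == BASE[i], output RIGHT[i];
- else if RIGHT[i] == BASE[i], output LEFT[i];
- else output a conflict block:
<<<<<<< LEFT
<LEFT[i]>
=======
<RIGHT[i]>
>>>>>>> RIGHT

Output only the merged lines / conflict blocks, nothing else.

Final LEFT:  [alpha, charlie, kilo, kilo, golf, charlie]
Final RIGHT: [golf, charlie, india, kilo, delta, charlie]
i=0: L=alpha=BASE, R=golf -> take RIGHT -> golf
i=1: L=charlie R=charlie -> agree -> charlie
i=2: L=kilo=BASE, R=india -> take RIGHT -> india
i=3: L=kilo R=kilo -> agree -> kilo
i=4: L=golf=BASE, R=delta -> take RIGHT -> delta
i=5: L=charlie R=charlie -> agree -> charlie

Answer: golf
charlie
india
kilo
delta
charlie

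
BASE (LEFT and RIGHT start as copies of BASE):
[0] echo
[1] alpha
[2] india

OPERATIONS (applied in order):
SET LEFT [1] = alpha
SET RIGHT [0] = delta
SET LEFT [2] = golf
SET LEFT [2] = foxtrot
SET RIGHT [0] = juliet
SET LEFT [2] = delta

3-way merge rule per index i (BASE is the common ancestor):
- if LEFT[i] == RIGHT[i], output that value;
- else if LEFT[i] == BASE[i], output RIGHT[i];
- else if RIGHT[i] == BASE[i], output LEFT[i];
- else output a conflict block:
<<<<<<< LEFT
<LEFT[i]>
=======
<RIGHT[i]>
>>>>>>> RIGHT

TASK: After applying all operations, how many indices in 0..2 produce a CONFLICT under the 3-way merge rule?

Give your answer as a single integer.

Final LEFT:  [echo, alpha, delta]
Final RIGHT: [juliet, alpha, india]
i=0: L=echo=BASE, R=juliet -> take RIGHT -> juliet
i=1: L=alpha R=alpha -> agree -> alpha
i=2: L=delta, R=india=BASE -> take LEFT -> delta
Conflict count: 0

Answer: 0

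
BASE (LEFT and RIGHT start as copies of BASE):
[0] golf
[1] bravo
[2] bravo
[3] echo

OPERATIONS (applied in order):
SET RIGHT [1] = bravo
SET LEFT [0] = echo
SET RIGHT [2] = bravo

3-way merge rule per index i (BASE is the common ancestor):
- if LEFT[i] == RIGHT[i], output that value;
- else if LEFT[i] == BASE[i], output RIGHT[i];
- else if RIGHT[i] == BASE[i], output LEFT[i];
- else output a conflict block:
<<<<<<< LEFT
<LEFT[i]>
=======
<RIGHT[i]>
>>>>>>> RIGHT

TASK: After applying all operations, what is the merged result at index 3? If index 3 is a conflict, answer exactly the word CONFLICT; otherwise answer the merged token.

Answer: echo

Derivation:
Final LEFT:  [echo, bravo, bravo, echo]
Final RIGHT: [golf, bravo, bravo, echo]
i=0: L=echo, R=golf=BASE -> take LEFT -> echo
i=1: L=bravo R=bravo -> agree -> bravo
i=2: L=bravo R=bravo -> agree -> bravo
i=3: L=echo R=echo -> agree -> echo
Index 3 -> echo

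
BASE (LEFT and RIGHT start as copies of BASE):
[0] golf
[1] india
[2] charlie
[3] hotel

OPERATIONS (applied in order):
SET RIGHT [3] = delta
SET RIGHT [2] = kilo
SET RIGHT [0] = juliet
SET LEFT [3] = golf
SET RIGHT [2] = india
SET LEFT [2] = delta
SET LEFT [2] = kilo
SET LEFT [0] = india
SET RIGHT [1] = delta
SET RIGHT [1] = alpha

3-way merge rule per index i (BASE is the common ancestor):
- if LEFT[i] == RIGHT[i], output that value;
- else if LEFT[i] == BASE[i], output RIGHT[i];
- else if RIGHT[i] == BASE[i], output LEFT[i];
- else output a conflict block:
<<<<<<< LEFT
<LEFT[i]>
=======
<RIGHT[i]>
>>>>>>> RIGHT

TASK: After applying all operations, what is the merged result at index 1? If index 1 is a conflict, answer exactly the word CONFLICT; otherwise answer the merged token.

Final LEFT:  [india, india, kilo, golf]
Final RIGHT: [juliet, alpha, india, delta]
i=0: BASE=golf L=india R=juliet all differ -> CONFLICT
i=1: L=india=BASE, R=alpha -> take RIGHT -> alpha
i=2: BASE=charlie L=kilo R=india all differ -> CONFLICT
i=3: BASE=hotel L=golf R=delta all differ -> CONFLICT
Index 1 -> alpha

Answer: alpha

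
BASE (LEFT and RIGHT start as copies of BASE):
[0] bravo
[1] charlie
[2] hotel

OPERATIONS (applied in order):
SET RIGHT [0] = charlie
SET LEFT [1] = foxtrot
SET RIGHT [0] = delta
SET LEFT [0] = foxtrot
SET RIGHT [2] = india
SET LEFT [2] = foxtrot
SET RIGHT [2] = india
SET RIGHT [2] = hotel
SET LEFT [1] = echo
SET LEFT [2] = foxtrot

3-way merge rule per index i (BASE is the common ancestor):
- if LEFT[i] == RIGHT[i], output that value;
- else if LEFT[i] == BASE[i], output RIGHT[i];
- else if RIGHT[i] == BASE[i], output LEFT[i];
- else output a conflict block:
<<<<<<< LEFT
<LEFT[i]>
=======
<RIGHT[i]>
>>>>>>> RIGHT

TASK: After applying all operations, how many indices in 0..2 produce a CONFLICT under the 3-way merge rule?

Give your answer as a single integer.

Answer: 1

Derivation:
Final LEFT:  [foxtrot, echo, foxtrot]
Final RIGHT: [delta, charlie, hotel]
i=0: BASE=bravo L=foxtrot R=delta all differ -> CONFLICT
i=1: L=echo, R=charlie=BASE -> take LEFT -> echo
i=2: L=foxtrot, R=hotel=BASE -> take LEFT -> foxtrot
Conflict count: 1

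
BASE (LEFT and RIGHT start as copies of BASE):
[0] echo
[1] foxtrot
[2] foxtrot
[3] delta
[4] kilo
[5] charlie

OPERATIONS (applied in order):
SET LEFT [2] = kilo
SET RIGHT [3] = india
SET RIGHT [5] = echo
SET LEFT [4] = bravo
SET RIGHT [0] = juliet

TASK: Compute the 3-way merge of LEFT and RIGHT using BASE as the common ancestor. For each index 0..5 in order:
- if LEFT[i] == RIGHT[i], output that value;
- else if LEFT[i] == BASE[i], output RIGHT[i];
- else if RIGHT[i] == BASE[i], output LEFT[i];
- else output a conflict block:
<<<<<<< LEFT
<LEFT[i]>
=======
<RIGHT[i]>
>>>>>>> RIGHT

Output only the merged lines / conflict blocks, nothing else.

Answer: juliet
foxtrot
kilo
india
bravo
echo

Derivation:
Final LEFT:  [echo, foxtrot, kilo, delta, bravo, charlie]
Final RIGHT: [juliet, foxtrot, foxtrot, india, kilo, echo]
i=0: L=echo=BASE, R=juliet -> take RIGHT -> juliet
i=1: L=foxtrot R=foxtrot -> agree -> foxtrot
i=2: L=kilo, R=foxtrot=BASE -> take LEFT -> kilo
i=3: L=delta=BASE, R=india -> take RIGHT -> india
i=4: L=bravo, R=kilo=BASE -> take LEFT -> bravo
i=5: L=charlie=BASE, R=echo -> take RIGHT -> echo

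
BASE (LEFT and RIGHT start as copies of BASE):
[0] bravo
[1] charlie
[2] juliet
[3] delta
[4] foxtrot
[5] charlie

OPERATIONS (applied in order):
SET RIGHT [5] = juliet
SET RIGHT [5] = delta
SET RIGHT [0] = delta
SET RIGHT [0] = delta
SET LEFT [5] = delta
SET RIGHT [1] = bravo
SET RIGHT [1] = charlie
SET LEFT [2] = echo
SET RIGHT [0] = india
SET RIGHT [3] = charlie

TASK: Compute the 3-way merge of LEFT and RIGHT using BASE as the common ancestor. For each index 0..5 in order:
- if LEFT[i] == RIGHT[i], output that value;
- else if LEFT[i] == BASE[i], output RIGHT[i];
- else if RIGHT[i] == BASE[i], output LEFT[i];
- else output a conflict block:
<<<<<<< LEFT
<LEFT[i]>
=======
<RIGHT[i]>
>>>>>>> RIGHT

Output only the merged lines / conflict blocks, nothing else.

Answer: india
charlie
echo
charlie
foxtrot
delta

Derivation:
Final LEFT:  [bravo, charlie, echo, delta, foxtrot, delta]
Final RIGHT: [india, charlie, juliet, charlie, foxtrot, delta]
i=0: L=bravo=BASE, R=india -> take RIGHT -> india
i=1: L=charlie R=charlie -> agree -> charlie
i=2: L=echo, R=juliet=BASE -> take LEFT -> echo
i=3: L=delta=BASE, R=charlie -> take RIGHT -> charlie
i=4: L=foxtrot R=foxtrot -> agree -> foxtrot
i=5: L=delta R=delta -> agree -> delta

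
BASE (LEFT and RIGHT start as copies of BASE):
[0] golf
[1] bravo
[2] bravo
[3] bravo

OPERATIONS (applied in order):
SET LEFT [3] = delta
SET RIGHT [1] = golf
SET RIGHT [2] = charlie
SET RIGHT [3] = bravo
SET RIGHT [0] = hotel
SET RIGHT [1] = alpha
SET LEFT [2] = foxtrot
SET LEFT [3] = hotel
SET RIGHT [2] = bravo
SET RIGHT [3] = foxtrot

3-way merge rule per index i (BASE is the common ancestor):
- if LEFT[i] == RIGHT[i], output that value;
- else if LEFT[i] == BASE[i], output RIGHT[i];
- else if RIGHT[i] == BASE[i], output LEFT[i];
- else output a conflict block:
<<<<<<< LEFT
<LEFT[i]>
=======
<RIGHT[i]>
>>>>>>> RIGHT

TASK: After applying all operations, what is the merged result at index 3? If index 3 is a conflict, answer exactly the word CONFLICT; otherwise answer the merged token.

Final LEFT:  [golf, bravo, foxtrot, hotel]
Final RIGHT: [hotel, alpha, bravo, foxtrot]
i=0: L=golf=BASE, R=hotel -> take RIGHT -> hotel
i=1: L=bravo=BASE, R=alpha -> take RIGHT -> alpha
i=2: L=foxtrot, R=bravo=BASE -> take LEFT -> foxtrot
i=3: BASE=bravo L=hotel R=foxtrot all differ -> CONFLICT
Index 3 -> CONFLICT

Answer: CONFLICT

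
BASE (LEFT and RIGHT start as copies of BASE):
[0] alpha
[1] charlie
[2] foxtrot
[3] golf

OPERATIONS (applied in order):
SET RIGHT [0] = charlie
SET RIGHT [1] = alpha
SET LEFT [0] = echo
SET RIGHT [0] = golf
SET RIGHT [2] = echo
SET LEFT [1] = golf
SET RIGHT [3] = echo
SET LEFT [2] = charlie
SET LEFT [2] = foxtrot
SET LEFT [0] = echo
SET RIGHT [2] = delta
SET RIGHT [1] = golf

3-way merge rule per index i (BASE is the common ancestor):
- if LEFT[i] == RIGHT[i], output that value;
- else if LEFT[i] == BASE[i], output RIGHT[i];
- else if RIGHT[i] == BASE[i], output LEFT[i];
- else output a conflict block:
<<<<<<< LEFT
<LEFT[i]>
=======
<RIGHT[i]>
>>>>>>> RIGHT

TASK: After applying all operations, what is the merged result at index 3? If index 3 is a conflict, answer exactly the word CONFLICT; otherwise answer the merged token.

Answer: echo

Derivation:
Final LEFT:  [echo, golf, foxtrot, golf]
Final RIGHT: [golf, golf, delta, echo]
i=0: BASE=alpha L=echo R=golf all differ -> CONFLICT
i=1: L=golf R=golf -> agree -> golf
i=2: L=foxtrot=BASE, R=delta -> take RIGHT -> delta
i=3: L=golf=BASE, R=echo -> take RIGHT -> echo
Index 3 -> echo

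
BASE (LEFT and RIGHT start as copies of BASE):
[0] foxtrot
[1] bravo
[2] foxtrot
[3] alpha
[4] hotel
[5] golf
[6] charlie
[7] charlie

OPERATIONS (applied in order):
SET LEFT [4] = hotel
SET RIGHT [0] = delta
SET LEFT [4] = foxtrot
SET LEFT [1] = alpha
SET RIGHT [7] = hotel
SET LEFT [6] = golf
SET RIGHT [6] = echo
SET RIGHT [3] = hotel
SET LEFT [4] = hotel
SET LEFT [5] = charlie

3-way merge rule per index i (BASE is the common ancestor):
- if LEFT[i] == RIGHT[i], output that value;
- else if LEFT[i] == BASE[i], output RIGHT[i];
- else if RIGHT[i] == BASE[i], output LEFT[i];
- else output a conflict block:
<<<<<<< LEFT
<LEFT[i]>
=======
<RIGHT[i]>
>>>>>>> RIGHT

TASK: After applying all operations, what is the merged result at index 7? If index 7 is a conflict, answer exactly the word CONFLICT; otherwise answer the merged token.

Final LEFT:  [foxtrot, alpha, foxtrot, alpha, hotel, charlie, golf, charlie]
Final RIGHT: [delta, bravo, foxtrot, hotel, hotel, golf, echo, hotel]
i=0: L=foxtrot=BASE, R=delta -> take RIGHT -> delta
i=1: L=alpha, R=bravo=BASE -> take LEFT -> alpha
i=2: L=foxtrot R=foxtrot -> agree -> foxtrot
i=3: L=alpha=BASE, R=hotel -> take RIGHT -> hotel
i=4: L=hotel R=hotel -> agree -> hotel
i=5: L=charlie, R=golf=BASE -> take LEFT -> charlie
i=6: BASE=charlie L=golf R=echo all differ -> CONFLICT
i=7: L=charlie=BASE, R=hotel -> take RIGHT -> hotel
Index 7 -> hotel

Answer: hotel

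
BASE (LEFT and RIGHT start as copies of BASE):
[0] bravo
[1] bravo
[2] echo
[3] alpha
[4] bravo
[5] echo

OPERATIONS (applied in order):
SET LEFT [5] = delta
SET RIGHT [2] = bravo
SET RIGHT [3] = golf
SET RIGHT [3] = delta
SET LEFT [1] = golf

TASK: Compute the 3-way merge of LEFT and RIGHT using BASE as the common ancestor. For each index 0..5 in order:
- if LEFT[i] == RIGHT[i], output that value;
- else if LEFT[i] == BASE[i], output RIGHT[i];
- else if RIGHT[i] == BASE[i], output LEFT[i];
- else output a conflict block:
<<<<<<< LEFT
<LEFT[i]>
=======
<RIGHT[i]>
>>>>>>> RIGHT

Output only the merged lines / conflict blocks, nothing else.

Final LEFT:  [bravo, golf, echo, alpha, bravo, delta]
Final RIGHT: [bravo, bravo, bravo, delta, bravo, echo]
i=0: L=bravo R=bravo -> agree -> bravo
i=1: L=golf, R=bravo=BASE -> take LEFT -> golf
i=2: L=echo=BASE, R=bravo -> take RIGHT -> bravo
i=3: L=alpha=BASE, R=delta -> take RIGHT -> delta
i=4: L=bravo R=bravo -> agree -> bravo
i=5: L=delta, R=echo=BASE -> take LEFT -> delta

Answer: bravo
golf
bravo
delta
bravo
delta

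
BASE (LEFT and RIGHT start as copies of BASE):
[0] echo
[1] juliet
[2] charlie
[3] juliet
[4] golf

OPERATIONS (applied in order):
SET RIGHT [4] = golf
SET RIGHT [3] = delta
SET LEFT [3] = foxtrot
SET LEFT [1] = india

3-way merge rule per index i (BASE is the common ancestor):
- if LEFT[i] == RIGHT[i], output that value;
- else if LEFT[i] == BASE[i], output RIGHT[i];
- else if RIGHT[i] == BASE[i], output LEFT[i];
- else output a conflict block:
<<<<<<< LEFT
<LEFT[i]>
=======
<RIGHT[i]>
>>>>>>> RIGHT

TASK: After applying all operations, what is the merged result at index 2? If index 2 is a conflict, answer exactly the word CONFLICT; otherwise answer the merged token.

Answer: charlie

Derivation:
Final LEFT:  [echo, india, charlie, foxtrot, golf]
Final RIGHT: [echo, juliet, charlie, delta, golf]
i=0: L=echo R=echo -> agree -> echo
i=1: L=india, R=juliet=BASE -> take LEFT -> india
i=2: L=charlie R=charlie -> agree -> charlie
i=3: BASE=juliet L=foxtrot R=delta all differ -> CONFLICT
i=4: L=golf R=golf -> agree -> golf
Index 2 -> charlie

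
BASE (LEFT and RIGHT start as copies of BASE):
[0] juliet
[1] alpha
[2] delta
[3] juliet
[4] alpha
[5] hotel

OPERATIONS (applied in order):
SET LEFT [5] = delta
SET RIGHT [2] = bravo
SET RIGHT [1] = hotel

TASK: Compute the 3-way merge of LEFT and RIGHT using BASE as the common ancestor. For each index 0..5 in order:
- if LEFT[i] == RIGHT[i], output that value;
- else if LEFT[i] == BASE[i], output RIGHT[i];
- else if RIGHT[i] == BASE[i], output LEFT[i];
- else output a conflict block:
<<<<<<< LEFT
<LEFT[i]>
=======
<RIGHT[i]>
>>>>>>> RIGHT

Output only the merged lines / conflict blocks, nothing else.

Answer: juliet
hotel
bravo
juliet
alpha
delta

Derivation:
Final LEFT:  [juliet, alpha, delta, juliet, alpha, delta]
Final RIGHT: [juliet, hotel, bravo, juliet, alpha, hotel]
i=0: L=juliet R=juliet -> agree -> juliet
i=1: L=alpha=BASE, R=hotel -> take RIGHT -> hotel
i=2: L=delta=BASE, R=bravo -> take RIGHT -> bravo
i=3: L=juliet R=juliet -> agree -> juliet
i=4: L=alpha R=alpha -> agree -> alpha
i=5: L=delta, R=hotel=BASE -> take LEFT -> delta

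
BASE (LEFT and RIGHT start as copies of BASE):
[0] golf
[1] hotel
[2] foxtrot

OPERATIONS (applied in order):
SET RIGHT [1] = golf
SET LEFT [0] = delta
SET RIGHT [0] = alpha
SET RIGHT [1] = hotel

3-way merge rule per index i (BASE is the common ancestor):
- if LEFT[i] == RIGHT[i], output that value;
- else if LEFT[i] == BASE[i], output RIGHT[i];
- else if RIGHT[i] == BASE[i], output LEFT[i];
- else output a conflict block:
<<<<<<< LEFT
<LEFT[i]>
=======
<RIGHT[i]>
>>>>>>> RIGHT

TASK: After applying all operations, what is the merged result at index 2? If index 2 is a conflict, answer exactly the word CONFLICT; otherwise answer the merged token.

Final LEFT:  [delta, hotel, foxtrot]
Final RIGHT: [alpha, hotel, foxtrot]
i=0: BASE=golf L=delta R=alpha all differ -> CONFLICT
i=1: L=hotel R=hotel -> agree -> hotel
i=2: L=foxtrot R=foxtrot -> agree -> foxtrot
Index 2 -> foxtrot

Answer: foxtrot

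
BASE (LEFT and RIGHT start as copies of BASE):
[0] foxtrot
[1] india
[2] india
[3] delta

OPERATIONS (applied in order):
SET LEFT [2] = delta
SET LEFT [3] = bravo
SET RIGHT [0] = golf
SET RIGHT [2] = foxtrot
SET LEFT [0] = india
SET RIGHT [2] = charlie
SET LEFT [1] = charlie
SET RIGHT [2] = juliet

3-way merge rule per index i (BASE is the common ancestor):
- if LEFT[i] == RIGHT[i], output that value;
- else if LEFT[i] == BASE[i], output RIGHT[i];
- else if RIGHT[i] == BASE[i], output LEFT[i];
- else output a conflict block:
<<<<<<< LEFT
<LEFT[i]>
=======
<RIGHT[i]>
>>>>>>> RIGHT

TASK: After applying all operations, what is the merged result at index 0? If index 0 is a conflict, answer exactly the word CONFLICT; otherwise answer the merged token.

Answer: CONFLICT

Derivation:
Final LEFT:  [india, charlie, delta, bravo]
Final RIGHT: [golf, india, juliet, delta]
i=0: BASE=foxtrot L=india R=golf all differ -> CONFLICT
i=1: L=charlie, R=india=BASE -> take LEFT -> charlie
i=2: BASE=india L=delta R=juliet all differ -> CONFLICT
i=3: L=bravo, R=delta=BASE -> take LEFT -> bravo
Index 0 -> CONFLICT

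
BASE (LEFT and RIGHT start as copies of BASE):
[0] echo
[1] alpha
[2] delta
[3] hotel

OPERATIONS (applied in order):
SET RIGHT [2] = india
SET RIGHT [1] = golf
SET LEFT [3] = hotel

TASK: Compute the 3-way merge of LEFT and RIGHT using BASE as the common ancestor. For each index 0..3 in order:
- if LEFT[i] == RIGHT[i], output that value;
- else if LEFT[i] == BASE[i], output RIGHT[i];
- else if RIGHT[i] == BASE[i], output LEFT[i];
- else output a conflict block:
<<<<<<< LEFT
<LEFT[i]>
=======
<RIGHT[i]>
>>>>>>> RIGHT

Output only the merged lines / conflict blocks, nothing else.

Final LEFT:  [echo, alpha, delta, hotel]
Final RIGHT: [echo, golf, india, hotel]
i=0: L=echo R=echo -> agree -> echo
i=1: L=alpha=BASE, R=golf -> take RIGHT -> golf
i=2: L=delta=BASE, R=india -> take RIGHT -> india
i=3: L=hotel R=hotel -> agree -> hotel

Answer: echo
golf
india
hotel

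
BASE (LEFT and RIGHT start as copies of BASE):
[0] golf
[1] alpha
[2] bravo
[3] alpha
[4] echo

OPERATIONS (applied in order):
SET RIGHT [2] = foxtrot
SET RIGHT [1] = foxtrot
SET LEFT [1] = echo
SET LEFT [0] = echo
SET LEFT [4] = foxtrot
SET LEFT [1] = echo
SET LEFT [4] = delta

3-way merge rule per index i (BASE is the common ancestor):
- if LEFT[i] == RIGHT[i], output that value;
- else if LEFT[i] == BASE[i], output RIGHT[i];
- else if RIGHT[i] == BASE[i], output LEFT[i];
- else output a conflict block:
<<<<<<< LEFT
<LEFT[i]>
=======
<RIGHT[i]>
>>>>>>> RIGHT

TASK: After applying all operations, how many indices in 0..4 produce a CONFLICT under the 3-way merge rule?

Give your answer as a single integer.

Answer: 1

Derivation:
Final LEFT:  [echo, echo, bravo, alpha, delta]
Final RIGHT: [golf, foxtrot, foxtrot, alpha, echo]
i=0: L=echo, R=golf=BASE -> take LEFT -> echo
i=1: BASE=alpha L=echo R=foxtrot all differ -> CONFLICT
i=2: L=bravo=BASE, R=foxtrot -> take RIGHT -> foxtrot
i=3: L=alpha R=alpha -> agree -> alpha
i=4: L=delta, R=echo=BASE -> take LEFT -> delta
Conflict count: 1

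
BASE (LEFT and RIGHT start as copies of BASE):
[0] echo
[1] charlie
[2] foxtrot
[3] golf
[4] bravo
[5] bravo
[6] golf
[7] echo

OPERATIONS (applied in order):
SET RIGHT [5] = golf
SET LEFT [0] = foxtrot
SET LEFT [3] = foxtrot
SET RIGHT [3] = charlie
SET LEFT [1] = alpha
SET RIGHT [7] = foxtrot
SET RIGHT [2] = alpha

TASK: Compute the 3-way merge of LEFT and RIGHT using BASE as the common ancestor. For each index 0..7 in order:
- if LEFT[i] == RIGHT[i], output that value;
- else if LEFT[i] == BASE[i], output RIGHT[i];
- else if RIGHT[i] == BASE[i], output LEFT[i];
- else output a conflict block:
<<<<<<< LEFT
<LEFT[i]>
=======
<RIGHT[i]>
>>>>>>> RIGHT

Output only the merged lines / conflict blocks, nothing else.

Answer: foxtrot
alpha
alpha
<<<<<<< LEFT
foxtrot
=======
charlie
>>>>>>> RIGHT
bravo
golf
golf
foxtrot

Derivation:
Final LEFT:  [foxtrot, alpha, foxtrot, foxtrot, bravo, bravo, golf, echo]
Final RIGHT: [echo, charlie, alpha, charlie, bravo, golf, golf, foxtrot]
i=0: L=foxtrot, R=echo=BASE -> take LEFT -> foxtrot
i=1: L=alpha, R=charlie=BASE -> take LEFT -> alpha
i=2: L=foxtrot=BASE, R=alpha -> take RIGHT -> alpha
i=3: BASE=golf L=foxtrot R=charlie all differ -> CONFLICT
i=4: L=bravo R=bravo -> agree -> bravo
i=5: L=bravo=BASE, R=golf -> take RIGHT -> golf
i=6: L=golf R=golf -> agree -> golf
i=7: L=echo=BASE, R=foxtrot -> take RIGHT -> foxtrot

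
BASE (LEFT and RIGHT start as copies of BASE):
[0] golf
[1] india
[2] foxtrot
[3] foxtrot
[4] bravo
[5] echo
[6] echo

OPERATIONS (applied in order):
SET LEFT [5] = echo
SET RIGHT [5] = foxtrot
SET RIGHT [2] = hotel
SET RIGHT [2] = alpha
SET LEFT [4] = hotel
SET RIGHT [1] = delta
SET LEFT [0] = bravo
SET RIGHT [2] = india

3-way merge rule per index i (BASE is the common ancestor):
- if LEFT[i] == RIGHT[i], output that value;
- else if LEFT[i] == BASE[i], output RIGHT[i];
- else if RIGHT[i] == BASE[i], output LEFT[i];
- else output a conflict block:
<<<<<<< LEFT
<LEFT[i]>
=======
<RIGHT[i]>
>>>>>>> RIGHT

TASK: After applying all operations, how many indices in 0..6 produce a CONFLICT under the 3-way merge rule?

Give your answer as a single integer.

Answer: 0

Derivation:
Final LEFT:  [bravo, india, foxtrot, foxtrot, hotel, echo, echo]
Final RIGHT: [golf, delta, india, foxtrot, bravo, foxtrot, echo]
i=0: L=bravo, R=golf=BASE -> take LEFT -> bravo
i=1: L=india=BASE, R=delta -> take RIGHT -> delta
i=2: L=foxtrot=BASE, R=india -> take RIGHT -> india
i=3: L=foxtrot R=foxtrot -> agree -> foxtrot
i=4: L=hotel, R=bravo=BASE -> take LEFT -> hotel
i=5: L=echo=BASE, R=foxtrot -> take RIGHT -> foxtrot
i=6: L=echo R=echo -> agree -> echo
Conflict count: 0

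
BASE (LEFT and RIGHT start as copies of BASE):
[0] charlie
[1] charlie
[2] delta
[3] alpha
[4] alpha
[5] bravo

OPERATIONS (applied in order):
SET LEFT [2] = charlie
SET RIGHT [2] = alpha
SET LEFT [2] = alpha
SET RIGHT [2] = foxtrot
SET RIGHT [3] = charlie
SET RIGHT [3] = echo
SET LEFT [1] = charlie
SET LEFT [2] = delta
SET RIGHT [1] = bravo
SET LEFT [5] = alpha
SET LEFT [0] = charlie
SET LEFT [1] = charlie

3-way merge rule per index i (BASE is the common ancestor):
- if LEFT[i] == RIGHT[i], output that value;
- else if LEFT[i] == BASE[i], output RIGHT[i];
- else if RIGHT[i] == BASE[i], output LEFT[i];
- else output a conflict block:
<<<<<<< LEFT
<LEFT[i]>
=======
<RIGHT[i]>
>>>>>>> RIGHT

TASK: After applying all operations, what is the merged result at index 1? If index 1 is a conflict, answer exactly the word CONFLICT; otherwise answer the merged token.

Answer: bravo

Derivation:
Final LEFT:  [charlie, charlie, delta, alpha, alpha, alpha]
Final RIGHT: [charlie, bravo, foxtrot, echo, alpha, bravo]
i=0: L=charlie R=charlie -> agree -> charlie
i=1: L=charlie=BASE, R=bravo -> take RIGHT -> bravo
i=2: L=delta=BASE, R=foxtrot -> take RIGHT -> foxtrot
i=3: L=alpha=BASE, R=echo -> take RIGHT -> echo
i=4: L=alpha R=alpha -> agree -> alpha
i=5: L=alpha, R=bravo=BASE -> take LEFT -> alpha
Index 1 -> bravo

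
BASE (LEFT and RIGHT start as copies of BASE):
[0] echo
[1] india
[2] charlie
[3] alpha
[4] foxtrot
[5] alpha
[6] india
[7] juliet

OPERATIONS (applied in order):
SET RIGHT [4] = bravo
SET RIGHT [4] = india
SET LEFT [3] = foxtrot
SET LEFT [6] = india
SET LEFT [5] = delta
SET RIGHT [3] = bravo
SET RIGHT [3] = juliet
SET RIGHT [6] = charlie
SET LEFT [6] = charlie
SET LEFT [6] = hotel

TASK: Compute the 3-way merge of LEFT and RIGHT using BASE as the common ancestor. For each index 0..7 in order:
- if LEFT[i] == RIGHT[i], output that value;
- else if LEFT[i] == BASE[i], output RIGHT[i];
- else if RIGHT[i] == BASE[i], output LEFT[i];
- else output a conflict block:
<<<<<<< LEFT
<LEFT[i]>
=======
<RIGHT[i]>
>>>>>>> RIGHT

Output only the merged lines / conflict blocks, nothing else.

Answer: echo
india
charlie
<<<<<<< LEFT
foxtrot
=======
juliet
>>>>>>> RIGHT
india
delta
<<<<<<< LEFT
hotel
=======
charlie
>>>>>>> RIGHT
juliet

Derivation:
Final LEFT:  [echo, india, charlie, foxtrot, foxtrot, delta, hotel, juliet]
Final RIGHT: [echo, india, charlie, juliet, india, alpha, charlie, juliet]
i=0: L=echo R=echo -> agree -> echo
i=1: L=india R=india -> agree -> india
i=2: L=charlie R=charlie -> agree -> charlie
i=3: BASE=alpha L=foxtrot R=juliet all differ -> CONFLICT
i=4: L=foxtrot=BASE, R=india -> take RIGHT -> india
i=5: L=delta, R=alpha=BASE -> take LEFT -> delta
i=6: BASE=india L=hotel R=charlie all differ -> CONFLICT
i=7: L=juliet R=juliet -> agree -> juliet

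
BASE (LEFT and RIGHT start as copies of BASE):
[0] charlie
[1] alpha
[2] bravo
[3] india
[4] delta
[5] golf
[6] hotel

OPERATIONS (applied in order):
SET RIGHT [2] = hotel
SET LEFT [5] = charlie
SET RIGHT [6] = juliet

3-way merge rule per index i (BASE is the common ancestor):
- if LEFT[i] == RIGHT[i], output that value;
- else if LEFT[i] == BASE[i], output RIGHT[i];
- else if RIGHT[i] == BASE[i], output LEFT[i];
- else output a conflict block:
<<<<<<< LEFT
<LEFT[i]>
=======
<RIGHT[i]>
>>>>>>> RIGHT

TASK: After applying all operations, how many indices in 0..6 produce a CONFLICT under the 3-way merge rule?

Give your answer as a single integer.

Final LEFT:  [charlie, alpha, bravo, india, delta, charlie, hotel]
Final RIGHT: [charlie, alpha, hotel, india, delta, golf, juliet]
i=0: L=charlie R=charlie -> agree -> charlie
i=1: L=alpha R=alpha -> agree -> alpha
i=2: L=bravo=BASE, R=hotel -> take RIGHT -> hotel
i=3: L=india R=india -> agree -> india
i=4: L=delta R=delta -> agree -> delta
i=5: L=charlie, R=golf=BASE -> take LEFT -> charlie
i=6: L=hotel=BASE, R=juliet -> take RIGHT -> juliet
Conflict count: 0

Answer: 0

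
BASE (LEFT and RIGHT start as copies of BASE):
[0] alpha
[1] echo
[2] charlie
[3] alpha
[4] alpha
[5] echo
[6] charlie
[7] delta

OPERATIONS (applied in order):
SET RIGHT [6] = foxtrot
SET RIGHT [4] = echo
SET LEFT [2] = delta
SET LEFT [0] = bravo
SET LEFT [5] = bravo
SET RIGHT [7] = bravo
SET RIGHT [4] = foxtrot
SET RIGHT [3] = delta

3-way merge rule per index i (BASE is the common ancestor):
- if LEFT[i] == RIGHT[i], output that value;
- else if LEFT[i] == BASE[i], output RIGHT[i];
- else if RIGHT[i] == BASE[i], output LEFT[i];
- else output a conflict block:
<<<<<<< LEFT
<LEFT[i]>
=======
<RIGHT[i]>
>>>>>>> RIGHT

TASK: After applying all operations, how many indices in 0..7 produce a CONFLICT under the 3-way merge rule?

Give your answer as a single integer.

Final LEFT:  [bravo, echo, delta, alpha, alpha, bravo, charlie, delta]
Final RIGHT: [alpha, echo, charlie, delta, foxtrot, echo, foxtrot, bravo]
i=0: L=bravo, R=alpha=BASE -> take LEFT -> bravo
i=1: L=echo R=echo -> agree -> echo
i=2: L=delta, R=charlie=BASE -> take LEFT -> delta
i=3: L=alpha=BASE, R=delta -> take RIGHT -> delta
i=4: L=alpha=BASE, R=foxtrot -> take RIGHT -> foxtrot
i=5: L=bravo, R=echo=BASE -> take LEFT -> bravo
i=6: L=charlie=BASE, R=foxtrot -> take RIGHT -> foxtrot
i=7: L=delta=BASE, R=bravo -> take RIGHT -> bravo
Conflict count: 0

Answer: 0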